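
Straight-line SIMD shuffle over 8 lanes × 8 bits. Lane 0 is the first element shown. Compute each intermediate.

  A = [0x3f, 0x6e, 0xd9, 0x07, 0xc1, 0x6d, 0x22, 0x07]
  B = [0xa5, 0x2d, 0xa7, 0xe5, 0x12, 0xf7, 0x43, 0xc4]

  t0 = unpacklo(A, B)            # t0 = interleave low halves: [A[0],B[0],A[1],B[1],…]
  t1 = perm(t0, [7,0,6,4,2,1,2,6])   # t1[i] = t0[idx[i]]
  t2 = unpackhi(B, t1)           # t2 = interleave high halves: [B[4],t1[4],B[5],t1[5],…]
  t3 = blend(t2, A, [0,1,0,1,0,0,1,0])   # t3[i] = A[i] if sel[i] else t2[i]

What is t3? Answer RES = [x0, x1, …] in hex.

RES = [ 0x12  0x6e  0xf7  0x07  0x43  0x6e  0x22  0x07 ]

t0 = [0x3f, 0xa5, 0x6e, 0x2d, 0xd9, 0xa7, 0x07, 0xe5]
t1 = [0xe5, 0x3f, 0x07, 0xd9, 0x6e, 0xa5, 0x6e, 0x07]
t2 = [0x12, 0x6e, 0xf7, 0xa5, 0x43, 0x6e, 0xc4, 0x07]
t3 = [0x12, 0x6e, 0xf7, 0x07, 0x43, 0x6e, 0x22, 0x07]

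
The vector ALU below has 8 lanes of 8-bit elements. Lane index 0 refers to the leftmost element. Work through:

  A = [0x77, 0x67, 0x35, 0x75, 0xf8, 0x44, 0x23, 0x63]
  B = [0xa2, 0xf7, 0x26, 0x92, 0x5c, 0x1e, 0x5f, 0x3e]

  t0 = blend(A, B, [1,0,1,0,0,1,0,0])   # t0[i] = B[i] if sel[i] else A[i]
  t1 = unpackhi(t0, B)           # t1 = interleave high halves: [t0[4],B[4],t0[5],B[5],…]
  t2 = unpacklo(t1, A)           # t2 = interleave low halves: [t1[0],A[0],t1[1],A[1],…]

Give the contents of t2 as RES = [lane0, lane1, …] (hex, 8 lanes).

t0 = [0xa2, 0x67, 0x26, 0x75, 0xf8, 0x1e, 0x23, 0x63]
t1 = [0xf8, 0x5c, 0x1e, 0x1e, 0x23, 0x5f, 0x63, 0x3e]
t2 = [0xf8, 0x77, 0x5c, 0x67, 0x1e, 0x35, 0x1e, 0x75]

RES = [0xf8, 0x77, 0x5c, 0x67, 0x1e, 0x35, 0x1e, 0x75]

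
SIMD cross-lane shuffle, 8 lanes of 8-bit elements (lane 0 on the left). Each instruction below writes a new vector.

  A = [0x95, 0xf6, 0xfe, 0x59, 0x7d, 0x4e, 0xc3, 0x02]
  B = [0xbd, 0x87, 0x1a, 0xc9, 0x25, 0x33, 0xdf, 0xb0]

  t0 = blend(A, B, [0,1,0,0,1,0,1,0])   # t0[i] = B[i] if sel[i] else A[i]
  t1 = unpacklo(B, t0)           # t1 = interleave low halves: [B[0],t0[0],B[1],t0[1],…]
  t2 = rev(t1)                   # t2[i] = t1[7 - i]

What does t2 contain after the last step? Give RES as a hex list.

RES = [ 0x59  0xc9  0xfe  0x1a  0x87  0x87  0x95  0xbd ]

  t0: 95 87 fe 59 25 4e df 02
  t1: bd 95 87 87 1a fe c9 59
  t2: 59 c9 fe 1a 87 87 95 bd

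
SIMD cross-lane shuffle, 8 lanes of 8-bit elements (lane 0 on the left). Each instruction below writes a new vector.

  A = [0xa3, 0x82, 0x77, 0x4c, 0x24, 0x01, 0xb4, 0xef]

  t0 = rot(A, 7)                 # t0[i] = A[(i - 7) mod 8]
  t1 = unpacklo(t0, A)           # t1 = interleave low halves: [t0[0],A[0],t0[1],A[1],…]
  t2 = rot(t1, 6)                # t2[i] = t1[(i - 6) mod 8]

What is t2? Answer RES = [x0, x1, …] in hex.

  t0: 82 77 4c 24 01 b4 ef a3
  t1: 82 a3 77 82 4c 77 24 4c
  t2: 77 82 4c 77 24 4c 82 a3

RES = [ 0x77  0x82  0x4c  0x77  0x24  0x4c  0x82  0xa3 ]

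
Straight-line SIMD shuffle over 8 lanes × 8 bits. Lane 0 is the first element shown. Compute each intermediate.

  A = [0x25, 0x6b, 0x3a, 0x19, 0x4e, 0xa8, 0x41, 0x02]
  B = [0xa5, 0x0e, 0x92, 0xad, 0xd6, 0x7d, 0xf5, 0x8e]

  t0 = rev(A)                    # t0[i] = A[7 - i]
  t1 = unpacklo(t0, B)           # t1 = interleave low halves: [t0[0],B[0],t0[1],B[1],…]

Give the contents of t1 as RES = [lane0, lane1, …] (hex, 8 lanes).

→ t0 |02|41|a8|4e|19|3a|6b|25|
→ t1 |02|a5|41|0e|a8|92|4e|ad|

RES = [0x02, 0xa5, 0x41, 0x0e, 0xa8, 0x92, 0x4e, 0xad]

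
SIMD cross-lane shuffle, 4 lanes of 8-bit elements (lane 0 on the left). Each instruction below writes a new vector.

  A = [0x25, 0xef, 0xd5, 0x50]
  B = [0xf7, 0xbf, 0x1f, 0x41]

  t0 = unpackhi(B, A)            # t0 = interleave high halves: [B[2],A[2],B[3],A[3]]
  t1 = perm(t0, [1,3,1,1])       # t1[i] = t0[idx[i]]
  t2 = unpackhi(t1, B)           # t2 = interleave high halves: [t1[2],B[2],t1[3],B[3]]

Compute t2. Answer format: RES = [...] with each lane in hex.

t0 = [0x1f, 0xd5, 0x41, 0x50]
t1 = [0xd5, 0x50, 0xd5, 0xd5]
t2 = [0xd5, 0x1f, 0xd5, 0x41]

RES = [ 0xd5  0x1f  0xd5  0x41 ]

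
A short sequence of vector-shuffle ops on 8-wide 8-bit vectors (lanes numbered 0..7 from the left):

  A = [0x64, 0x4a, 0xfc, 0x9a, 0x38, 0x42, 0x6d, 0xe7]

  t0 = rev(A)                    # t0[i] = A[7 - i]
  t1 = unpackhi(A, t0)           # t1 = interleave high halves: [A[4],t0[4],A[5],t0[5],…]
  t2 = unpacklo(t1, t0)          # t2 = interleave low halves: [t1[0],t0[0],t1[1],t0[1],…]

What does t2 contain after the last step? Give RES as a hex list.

→ t0 |e7|6d|42|38|9a|fc|4a|64|
→ t1 |38|9a|42|fc|6d|4a|e7|64|
→ t2 |38|e7|9a|6d|42|42|fc|38|

RES = [0x38, 0xe7, 0x9a, 0x6d, 0x42, 0x42, 0xfc, 0x38]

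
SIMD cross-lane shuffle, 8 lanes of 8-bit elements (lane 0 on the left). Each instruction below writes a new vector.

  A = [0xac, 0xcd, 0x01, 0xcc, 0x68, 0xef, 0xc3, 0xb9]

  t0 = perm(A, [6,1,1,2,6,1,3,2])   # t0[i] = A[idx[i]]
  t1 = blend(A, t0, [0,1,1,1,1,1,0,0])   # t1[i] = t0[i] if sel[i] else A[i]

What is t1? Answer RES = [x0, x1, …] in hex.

t0 = [0xc3, 0xcd, 0xcd, 0x01, 0xc3, 0xcd, 0xcc, 0x01]
t1 = [0xac, 0xcd, 0xcd, 0x01, 0xc3, 0xcd, 0xc3, 0xb9]

RES = [0xac, 0xcd, 0xcd, 0x01, 0xc3, 0xcd, 0xc3, 0xb9]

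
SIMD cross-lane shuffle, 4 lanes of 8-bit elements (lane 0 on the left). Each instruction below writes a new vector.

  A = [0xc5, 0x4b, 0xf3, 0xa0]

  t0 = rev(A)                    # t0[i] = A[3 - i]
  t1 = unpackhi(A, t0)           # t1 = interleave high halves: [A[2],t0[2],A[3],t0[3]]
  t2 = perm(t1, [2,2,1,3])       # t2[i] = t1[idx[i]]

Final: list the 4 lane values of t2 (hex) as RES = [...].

t0 = [0xa0, 0xf3, 0x4b, 0xc5]
t1 = [0xf3, 0x4b, 0xa0, 0xc5]
t2 = [0xa0, 0xa0, 0x4b, 0xc5]

RES = [0xa0, 0xa0, 0x4b, 0xc5]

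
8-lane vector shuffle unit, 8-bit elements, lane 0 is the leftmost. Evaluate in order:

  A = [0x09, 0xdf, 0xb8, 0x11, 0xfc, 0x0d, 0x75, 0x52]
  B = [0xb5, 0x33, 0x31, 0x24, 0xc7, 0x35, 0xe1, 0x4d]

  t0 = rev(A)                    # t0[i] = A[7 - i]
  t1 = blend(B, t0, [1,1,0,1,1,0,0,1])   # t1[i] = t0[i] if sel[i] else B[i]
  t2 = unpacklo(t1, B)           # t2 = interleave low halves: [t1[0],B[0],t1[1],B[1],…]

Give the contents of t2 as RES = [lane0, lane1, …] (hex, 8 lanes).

t0 = [0x52, 0x75, 0x0d, 0xfc, 0x11, 0xb8, 0xdf, 0x09]
t1 = [0x52, 0x75, 0x31, 0xfc, 0x11, 0x35, 0xe1, 0x09]
t2 = [0x52, 0xb5, 0x75, 0x33, 0x31, 0x31, 0xfc, 0x24]

RES = [0x52, 0xb5, 0x75, 0x33, 0x31, 0x31, 0xfc, 0x24]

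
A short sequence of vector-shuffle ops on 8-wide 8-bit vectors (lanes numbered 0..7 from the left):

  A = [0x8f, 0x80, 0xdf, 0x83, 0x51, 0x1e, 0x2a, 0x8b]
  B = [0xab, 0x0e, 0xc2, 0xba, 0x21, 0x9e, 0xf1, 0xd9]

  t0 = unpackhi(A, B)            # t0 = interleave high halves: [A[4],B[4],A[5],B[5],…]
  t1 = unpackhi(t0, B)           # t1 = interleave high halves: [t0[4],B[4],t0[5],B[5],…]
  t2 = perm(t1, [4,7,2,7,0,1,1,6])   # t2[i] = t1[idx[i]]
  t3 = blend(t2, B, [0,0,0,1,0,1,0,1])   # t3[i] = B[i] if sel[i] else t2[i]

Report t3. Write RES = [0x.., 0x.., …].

→ t0 |51|21|1e|9e|2a|f1|8b|d9|
→ t1 |2a|21|f1|9e|8b|f1|d9|d9|
→ t2 |8b|d9|f1|d9|2a|21|21|d9|
→ t3 |8b|d9|f1|ba|2a|9e|21|d9|

RES = [ 0x8b  0xd9  0xf1  0xba  0x2a  0x9e  0x21  0xd9 ]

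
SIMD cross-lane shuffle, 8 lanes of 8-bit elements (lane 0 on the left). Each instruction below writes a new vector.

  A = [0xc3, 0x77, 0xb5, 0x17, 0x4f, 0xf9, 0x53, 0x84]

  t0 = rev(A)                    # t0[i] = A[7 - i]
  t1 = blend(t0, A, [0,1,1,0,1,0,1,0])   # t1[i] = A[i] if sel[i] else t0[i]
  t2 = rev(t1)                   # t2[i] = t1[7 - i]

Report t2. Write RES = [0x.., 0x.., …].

RES = [ 0xc3  0x53  0xb5  0x4f  0x4f  0xb5  0x77  0x84 ]

→ t0 |84|53|f9|4f|17|b5|77|c3|
→ t1 |84|77|b5|4f|4f|b5|53|c3|
→ t2 |c3|53|b5|4f|4f|b5|77|84|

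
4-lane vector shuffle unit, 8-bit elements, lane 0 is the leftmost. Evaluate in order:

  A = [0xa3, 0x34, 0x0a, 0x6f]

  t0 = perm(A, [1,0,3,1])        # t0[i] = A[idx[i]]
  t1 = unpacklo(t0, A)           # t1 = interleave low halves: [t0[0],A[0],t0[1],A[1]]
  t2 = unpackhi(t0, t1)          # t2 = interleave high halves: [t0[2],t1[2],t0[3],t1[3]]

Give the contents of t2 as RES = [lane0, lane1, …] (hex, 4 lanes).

RES = [0x6f, 0xa3, 0x34, 0x34]

→ t0 |34|a3|6f|34|
→ t1 |34|a3|a3|34|
→ t2 |6f|a3|34|34|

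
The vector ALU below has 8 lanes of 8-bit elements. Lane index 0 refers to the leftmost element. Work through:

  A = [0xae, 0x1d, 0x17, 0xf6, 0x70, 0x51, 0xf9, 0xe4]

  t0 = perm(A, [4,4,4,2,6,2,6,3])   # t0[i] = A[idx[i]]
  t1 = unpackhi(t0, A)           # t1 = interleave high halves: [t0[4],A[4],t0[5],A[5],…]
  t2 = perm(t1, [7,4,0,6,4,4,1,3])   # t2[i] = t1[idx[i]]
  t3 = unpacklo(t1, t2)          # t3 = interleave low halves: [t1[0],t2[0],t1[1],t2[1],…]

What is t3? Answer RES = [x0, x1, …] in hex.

RES = [0xf9, 0xe4, 0x70, 0xf9, 0x17, 0xf9, 0x51, 0xf6]

t0 = [0x70, 0x70, 0x70, 0x17, 0xf9, 0x17, 0xf9, 0xf6]
t1 = [0xf9, 0x70, 0x17, 0x51, 0xf9, 0xf9, 0xf6, 0xe4]
t2 = [0xe4, 0xf9, 0xf9, 0xf6, 0xf9, 0xf9, 0x70, 0x51]
t3 = [0xf9, 0xe4, 0x70, 0xf9, 0x17, 0xf9, 0x51, 0xf6]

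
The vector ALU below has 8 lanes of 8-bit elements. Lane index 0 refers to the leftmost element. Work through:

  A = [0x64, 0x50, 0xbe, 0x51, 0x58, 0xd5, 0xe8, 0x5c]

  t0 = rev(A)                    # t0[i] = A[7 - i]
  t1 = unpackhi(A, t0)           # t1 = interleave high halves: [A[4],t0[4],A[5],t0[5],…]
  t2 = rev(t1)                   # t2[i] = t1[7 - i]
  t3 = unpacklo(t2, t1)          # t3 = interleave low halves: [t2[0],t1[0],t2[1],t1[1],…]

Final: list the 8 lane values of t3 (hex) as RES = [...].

→ t0 |5c|e8|d5|58|51|be|50|64|
→ t1 |58|51|d5|be|e8|50|5c|64|
→ t2 |64|5c|50|e8|be|d5|51|58|
→ t3 |64|58|5c|51|50|d5|e8|be|

RES = [0x64, 0x58, 0x5c, 0x51, 0x50, 0xd5, 0xe8, 0xbe]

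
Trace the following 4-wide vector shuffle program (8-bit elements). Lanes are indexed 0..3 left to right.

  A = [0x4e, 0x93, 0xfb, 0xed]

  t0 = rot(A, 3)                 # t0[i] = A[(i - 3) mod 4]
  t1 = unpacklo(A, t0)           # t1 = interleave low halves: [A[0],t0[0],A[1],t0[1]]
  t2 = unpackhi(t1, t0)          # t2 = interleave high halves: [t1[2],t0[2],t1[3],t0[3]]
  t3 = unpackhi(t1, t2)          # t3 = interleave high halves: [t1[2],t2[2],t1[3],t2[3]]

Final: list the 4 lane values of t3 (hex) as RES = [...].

RES = [0x93, 0xfb, 0xfb, 0x4e]

→ t0 |93|fb|ed|4e|
→ t1 |4e|93|93|fb|
→ t2 |93|ed|fb|4e|
→ t3 |93|fb|fb|4e|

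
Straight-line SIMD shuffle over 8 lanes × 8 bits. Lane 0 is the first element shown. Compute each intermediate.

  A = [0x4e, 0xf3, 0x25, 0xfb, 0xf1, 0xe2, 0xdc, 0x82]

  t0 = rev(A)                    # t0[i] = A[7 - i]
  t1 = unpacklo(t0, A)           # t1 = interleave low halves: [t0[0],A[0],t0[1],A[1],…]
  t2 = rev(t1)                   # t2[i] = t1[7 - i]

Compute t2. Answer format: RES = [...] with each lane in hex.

RES = [0xfb, 0xf1, 0x25, 0xe2, 0xf3, 0xdc, 0x4e, 0x82]

→ t0 |82|dc|e2|f1|fb|25|f3|4e|
→ t1 |82|4e|dc|f3|e2|25|f1|fb|
→ t2 |fb|f1|25|e2|f3|dc|4e|82|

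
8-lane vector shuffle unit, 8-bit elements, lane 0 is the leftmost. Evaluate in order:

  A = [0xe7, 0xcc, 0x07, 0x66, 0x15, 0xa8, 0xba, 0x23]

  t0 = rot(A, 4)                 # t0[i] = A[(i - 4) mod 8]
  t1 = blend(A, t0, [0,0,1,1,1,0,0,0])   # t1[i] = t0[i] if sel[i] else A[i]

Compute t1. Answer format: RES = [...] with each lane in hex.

→ t0 |15|a8|ba|23|e7|cc|07|66|
→ t1 |e7|cc|ba|23|e7|a8|ba|23|

RES = [ 0xe7  0xcc  0xba  0x23  0xe7  0xa8  0xba  0x23 ]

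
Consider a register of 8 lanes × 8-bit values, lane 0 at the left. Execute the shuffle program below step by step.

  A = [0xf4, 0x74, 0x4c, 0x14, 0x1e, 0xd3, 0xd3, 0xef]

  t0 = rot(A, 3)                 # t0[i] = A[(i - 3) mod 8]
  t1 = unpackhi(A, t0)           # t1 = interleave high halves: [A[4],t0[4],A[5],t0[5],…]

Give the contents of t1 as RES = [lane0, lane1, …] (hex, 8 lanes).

  t0: d3 d3 ef f4 74 4c 14 1e
  t1: 1e 74 d3 4c d3 14 ef 1e

RES = [ 0x1e  0x74  0xd3  0x4c  0xd3  0x14  0xef  0x1e ]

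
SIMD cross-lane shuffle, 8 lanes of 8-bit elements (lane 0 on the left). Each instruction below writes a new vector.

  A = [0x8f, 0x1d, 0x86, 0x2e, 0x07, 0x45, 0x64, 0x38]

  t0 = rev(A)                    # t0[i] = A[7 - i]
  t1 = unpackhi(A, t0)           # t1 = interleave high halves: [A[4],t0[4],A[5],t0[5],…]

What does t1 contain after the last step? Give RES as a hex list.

RES = [ 0x07  0x2e  0x45  0x86  0x64  0x1d  0x38  0x8f ]

t0 = [0x38, 0x64, 0x45, 0x07, 0x2e, 0x86, 0x1d, 0x8f]
t1 = [0x07, 0x2e, 0x45, 0x86, 0x64, 0x1d, 0x38, 0x8f]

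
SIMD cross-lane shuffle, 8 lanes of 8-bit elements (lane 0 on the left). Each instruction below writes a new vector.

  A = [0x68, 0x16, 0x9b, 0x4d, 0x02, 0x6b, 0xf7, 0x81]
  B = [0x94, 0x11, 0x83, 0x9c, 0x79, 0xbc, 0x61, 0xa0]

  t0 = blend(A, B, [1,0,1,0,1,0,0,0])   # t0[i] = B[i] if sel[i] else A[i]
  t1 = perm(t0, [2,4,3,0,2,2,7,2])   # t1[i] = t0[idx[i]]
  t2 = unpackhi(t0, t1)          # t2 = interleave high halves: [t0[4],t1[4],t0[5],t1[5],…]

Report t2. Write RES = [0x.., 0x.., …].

RES = [0x79, 0x83, 0x6b, 0x83, 0xf7, 0x81, 0x81, 0x83]

  t0: 94 16 83 4d 79 6b f7 81
  t1: 83 79 4d 94 83 83 81 83
  t2: 79 83 6b 83 f7 81 81 83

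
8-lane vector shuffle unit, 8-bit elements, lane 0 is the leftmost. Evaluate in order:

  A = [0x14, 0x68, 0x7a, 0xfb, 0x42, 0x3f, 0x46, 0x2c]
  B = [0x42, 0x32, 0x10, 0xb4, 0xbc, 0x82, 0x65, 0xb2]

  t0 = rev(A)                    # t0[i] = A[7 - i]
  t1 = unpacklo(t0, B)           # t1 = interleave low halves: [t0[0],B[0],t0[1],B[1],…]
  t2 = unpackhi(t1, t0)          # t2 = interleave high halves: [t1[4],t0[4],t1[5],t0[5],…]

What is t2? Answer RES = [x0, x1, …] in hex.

  t0: 2c 46 3f 42 fb 7a 68 14
  t1: 2c 42 46 32 3f 10 42 b4
  t2: 3f fb 10 7a 42 68 b4 14

RES = [ 0x3f  0xfb  0x10  0x7a  0x42  0x68  0xb4  0x14 ]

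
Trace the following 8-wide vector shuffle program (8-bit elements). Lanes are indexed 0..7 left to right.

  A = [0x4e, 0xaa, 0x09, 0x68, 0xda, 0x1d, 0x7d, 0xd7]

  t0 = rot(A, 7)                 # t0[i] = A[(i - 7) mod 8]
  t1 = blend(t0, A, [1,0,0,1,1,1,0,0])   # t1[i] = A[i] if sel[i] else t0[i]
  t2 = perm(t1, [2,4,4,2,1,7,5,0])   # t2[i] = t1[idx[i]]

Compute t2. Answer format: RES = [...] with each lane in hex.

  t0: aa 09 68 da 1d 7d d7 4e
  t1: 4e 09 68 68 da 1d d7 4e
  t2: 68 da da 68 09 4e 1d 4e

RES = [0x68, 0xda, 0xda, 0x68, 0x09, 0x4e, 0x1d, 0x4e]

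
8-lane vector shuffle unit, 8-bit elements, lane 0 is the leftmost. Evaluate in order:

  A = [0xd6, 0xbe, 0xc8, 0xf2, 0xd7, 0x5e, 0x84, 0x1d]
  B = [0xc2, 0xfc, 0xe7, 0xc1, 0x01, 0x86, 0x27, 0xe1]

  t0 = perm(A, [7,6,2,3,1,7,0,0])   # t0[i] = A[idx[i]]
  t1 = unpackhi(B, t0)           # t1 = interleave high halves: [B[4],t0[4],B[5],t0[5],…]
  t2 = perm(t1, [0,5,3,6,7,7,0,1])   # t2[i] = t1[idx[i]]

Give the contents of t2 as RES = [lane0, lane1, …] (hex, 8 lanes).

t0 = [0x1d, 0x84, 0xc8, 0xf2, 0xbe, 0x1d, 0xd6, 0xd6]
t1 = [0x01, 0xbe, 0x86, 0x1d, 0x27, 0xd6, 0xe1, 0xd6]
t2 = [0x01, 0xd6, 0x1d, 0xe1, 0xd6, 0xd6, 0x01, 0xbe]

RES = [0x01, 0xd6, 0x1d, 0xe1, 0xd6, 0xd6, 0x01, 0xbe]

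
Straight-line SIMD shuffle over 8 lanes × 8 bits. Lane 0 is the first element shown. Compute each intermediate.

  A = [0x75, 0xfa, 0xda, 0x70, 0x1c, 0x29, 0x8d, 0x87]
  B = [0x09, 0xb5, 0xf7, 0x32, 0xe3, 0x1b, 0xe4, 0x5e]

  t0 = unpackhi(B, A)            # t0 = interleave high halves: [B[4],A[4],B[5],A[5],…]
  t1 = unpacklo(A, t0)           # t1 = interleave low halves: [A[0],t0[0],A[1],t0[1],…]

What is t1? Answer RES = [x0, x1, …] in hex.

t0 = [0xe3, 0x1c, 0x1b, 0x29, 0xe4, 0x8d, 0x5e, 0x87]
t1 = [0x75, 0xe3, 0xfa, 0x1c, 0xda, 0x1b, 0x70, 0x29]

RES = [ 0x75  0xe3  0xfa  0x1c  0xda  0x1b  0x70  0x29 ]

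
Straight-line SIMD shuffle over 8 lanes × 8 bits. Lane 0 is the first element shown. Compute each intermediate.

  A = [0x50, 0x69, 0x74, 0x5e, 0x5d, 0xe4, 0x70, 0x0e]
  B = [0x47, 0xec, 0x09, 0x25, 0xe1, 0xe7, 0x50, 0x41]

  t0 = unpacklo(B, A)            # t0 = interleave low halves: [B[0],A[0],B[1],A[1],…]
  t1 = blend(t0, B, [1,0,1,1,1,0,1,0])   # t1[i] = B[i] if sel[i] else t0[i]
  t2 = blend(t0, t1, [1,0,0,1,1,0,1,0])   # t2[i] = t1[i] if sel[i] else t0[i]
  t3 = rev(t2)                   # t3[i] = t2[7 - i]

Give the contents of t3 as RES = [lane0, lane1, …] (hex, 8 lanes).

RES = [0x5e, 0x50, 0x74, 0xe1, 0x25, 0xec, 0x50, 0x47]

  t0: 47 50 ec 69 09 74 25 5e
  t1: 47 50 09 25 e1 74 50 5e
  t2: 47 50 ec 25 e1 74 50 5e
  t3: 5e 50 74 e1 25 ec 50 47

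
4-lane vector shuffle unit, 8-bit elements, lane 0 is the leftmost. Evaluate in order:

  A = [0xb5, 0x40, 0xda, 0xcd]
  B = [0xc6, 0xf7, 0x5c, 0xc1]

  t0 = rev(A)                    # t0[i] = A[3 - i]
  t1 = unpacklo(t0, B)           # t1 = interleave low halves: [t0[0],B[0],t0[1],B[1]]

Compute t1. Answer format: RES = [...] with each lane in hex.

RES = [ 0xcd  0xc6  0xda  0xf7 ]

t0 = [0xcd, 0xda, 0x40, 0xb5]
t1 = [0xcd, 0xc6, 0xda, 0xf7]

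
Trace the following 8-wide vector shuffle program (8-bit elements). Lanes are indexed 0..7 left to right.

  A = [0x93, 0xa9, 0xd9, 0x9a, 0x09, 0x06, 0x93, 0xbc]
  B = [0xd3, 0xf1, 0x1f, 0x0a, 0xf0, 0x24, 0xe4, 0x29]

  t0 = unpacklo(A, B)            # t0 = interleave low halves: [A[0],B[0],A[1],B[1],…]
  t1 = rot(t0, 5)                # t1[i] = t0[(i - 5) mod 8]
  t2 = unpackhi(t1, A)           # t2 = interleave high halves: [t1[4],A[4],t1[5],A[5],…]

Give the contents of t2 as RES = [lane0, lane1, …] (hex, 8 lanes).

RES = [0x0a, 0x09, 0x93, 0x06, 0xd3, 0x93, 0xa9, 0xbc]

→ t0 |93|d3|a9|f1|d9|1f|9a|0a|
→ t1 |f1|d9|1f|9a|0a|93|d3|a9|
→ t2 |0a|09|93|06|d3|93|a9|bc|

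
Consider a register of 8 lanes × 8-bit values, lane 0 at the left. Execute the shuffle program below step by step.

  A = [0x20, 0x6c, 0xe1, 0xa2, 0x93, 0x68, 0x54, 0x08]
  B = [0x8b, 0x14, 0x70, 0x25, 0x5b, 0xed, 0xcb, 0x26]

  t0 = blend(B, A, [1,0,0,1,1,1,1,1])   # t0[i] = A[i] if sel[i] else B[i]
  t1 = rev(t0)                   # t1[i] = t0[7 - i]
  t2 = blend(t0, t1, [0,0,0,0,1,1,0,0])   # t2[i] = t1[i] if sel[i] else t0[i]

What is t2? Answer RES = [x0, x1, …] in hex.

RES = [0x20, 0x14, 0x70, 0xa2, 0xa2, 0x70, 0x54, 0x08]

→ t0 |20|14|70|a2|93|68|54|08|
→ t1 |08|54|68|93|a2|70|14|20|
→ t2 |20|14|70|a2|a2|70|54|08|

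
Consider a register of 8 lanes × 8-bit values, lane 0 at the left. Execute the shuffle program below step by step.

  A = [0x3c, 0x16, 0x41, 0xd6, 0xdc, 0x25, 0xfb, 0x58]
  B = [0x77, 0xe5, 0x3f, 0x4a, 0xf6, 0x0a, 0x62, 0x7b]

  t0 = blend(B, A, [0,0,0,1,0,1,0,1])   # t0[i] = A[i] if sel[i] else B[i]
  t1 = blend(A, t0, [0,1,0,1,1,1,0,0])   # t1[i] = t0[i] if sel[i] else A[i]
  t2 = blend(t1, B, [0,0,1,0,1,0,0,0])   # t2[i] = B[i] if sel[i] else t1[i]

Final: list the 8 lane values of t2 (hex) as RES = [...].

RES = [ 0x3c  0xe5  0x3f  0xd6  0xf6  0x25  0xfb  0x58 ]

→ t0 |77|e5|3f|d6|f6|25|62|58|
→ t1 |3c|e5|41|d6|f6|25|fb|58|
→ t2 |3c|e5|3f|d6|f6|25|fb|58|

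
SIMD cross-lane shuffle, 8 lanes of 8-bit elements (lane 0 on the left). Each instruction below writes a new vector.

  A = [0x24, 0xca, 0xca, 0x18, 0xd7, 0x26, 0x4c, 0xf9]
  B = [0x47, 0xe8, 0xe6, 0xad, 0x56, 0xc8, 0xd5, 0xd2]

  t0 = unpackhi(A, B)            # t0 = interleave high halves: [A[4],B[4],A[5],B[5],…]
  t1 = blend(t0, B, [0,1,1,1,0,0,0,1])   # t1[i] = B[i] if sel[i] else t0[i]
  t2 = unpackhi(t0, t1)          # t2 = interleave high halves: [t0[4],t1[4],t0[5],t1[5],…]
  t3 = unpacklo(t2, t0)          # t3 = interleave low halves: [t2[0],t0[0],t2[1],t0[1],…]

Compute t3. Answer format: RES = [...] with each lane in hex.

→ t0 |d7|56|26|c8|4c|d5|f9|d2|
→ t1 |d7|e8|e6|ad|4c|d5|f9|d2|
→ t2 |4c|4c|d5|d5|f9|f9|d2|d2|
→ t3 |4c|d7|4c|56|d5|26|d5|c8|

RES = [ 0x4c  0xd7  0x4c  0x56  0xd5  0x26  0xd5  0xc8 ]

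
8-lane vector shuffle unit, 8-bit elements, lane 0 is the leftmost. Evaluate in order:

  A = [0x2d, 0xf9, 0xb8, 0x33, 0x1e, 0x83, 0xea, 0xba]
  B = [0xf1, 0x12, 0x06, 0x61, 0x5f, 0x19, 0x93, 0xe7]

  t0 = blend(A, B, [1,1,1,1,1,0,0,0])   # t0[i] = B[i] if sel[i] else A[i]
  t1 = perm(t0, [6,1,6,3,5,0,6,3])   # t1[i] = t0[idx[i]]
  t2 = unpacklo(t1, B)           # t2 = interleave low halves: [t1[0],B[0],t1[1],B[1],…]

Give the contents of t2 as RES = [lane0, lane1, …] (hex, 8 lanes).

RES = [0xea, 0xf1, 0x12, 0x12, 0xea, 0x06, 0x61, 0x61]

→ t0 |f1|12|06|61|5f|83|ea|ba|
→ t1 |ea|12|ea|61|83|f1|ea|61|
→ t2 |ea|f1|12|12|ea|06|61|61|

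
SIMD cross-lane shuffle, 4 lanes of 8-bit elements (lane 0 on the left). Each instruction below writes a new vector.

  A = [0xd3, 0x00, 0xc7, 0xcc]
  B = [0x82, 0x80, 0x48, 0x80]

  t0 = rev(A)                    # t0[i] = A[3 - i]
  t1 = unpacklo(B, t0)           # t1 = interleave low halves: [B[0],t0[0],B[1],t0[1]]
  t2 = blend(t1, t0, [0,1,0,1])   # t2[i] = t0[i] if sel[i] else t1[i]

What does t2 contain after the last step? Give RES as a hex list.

RES = [ 0x82  0xc7  0x80  0xd3 ]

t0 = [0xcc, 0xc7, 0x00, 0xd3]
t1 = [0x82, 0xcc, 0x80, 0xc7]
t2 = [0x82, 0xc7, 0x80, 0xd3]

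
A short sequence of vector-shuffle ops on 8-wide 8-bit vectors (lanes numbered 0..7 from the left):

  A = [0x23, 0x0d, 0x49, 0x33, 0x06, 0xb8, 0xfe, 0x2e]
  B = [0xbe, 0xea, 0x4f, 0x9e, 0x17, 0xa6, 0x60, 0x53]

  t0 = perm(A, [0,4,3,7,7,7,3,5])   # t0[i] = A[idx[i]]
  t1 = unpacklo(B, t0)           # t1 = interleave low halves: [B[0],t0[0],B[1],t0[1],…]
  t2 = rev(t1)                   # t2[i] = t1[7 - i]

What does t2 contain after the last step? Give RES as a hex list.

RES = [ 0x2e  0x9e  0x33  0x4f  0x06  0xea  0x23  0xbe ]

→ t0 |23|06|33|2e|2e|2e|33|b8|
→ t1 |be|23|ea|06|4f|33|9e|2e|
→ t2 |2e|9e|33|4f|06|ea|23|be|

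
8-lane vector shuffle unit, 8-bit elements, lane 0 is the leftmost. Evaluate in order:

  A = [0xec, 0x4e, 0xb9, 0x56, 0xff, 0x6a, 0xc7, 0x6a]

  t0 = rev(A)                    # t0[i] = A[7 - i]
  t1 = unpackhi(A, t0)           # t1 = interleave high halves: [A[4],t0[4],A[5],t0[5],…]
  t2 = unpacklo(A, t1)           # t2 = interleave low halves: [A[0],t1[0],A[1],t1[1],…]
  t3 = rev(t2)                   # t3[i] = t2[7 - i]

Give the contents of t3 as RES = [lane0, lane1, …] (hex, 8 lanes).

→ t0 |6a|c7|6a|ff|56|b9|4e|ec|
→ t1 |ff|56|6a|b9|c7|4e|6a|ec|
→ t2 |ec|ff|4e|56|b9|6a|56|b9|
→ t3 |b9|56|6a|b9|56|4e|ff|ec|

RES = [0xb9, 0x56, 0x6a, 0xb9, 0x56, 0x4e, 0xff, 0xec]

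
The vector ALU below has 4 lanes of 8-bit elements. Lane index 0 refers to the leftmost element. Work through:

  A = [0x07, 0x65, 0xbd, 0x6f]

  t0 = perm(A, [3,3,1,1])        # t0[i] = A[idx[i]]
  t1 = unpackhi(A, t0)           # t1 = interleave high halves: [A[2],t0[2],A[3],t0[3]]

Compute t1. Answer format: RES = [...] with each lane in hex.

→ t0 |6f|6f|65|65|
→ t1 |bd|65|6f|65|

RES = [0xbd, 0x65, 0x6f, 0x65]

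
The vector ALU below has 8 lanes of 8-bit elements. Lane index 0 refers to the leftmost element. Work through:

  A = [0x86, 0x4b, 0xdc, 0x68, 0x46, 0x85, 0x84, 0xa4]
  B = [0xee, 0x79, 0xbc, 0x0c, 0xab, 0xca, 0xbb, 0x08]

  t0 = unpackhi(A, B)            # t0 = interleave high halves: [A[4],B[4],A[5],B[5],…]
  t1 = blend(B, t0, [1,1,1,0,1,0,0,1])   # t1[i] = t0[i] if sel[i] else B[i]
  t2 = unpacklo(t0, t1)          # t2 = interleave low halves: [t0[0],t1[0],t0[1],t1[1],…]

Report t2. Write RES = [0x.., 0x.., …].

RES = [ 0x46  0x46  0xab  0xab  0x85  0x85  0xca  0x0c ]

t0 = [0x46, 0xab, 0x85, 0xca, 0x84, 0xbb, 0xa4, 0x08]
t1 = [0x46, 0xab, 0x85, 0x0c, 0x84, 0xca, 0xbb, 0x08]
t2 = [0x46, 0x46, 0xab, 0xab, 0x85, 0x85, 0xca, 0x0c]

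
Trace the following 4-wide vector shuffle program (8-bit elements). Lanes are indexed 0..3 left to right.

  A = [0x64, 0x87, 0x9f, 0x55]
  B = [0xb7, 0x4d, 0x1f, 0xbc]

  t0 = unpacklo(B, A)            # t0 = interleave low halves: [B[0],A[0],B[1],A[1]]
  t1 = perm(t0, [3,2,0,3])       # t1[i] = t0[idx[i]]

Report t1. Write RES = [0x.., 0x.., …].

→ t0 |b7|64|4d|87|
→ t1 |87|4d|b7|87|

RES = [ 0x87  0x4d  0xb7  0x87 ]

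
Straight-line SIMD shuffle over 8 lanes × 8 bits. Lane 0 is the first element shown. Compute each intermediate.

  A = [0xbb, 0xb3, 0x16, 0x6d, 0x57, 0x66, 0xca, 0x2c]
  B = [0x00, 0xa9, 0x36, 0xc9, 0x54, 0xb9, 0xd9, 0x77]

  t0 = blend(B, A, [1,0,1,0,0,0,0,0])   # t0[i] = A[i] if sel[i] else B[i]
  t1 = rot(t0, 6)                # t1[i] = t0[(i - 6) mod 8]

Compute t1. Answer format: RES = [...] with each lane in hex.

→ t0 |bb|a9|16|c9|54|b9|d9|77|
→ t1 |16|c9|54|b9|d9|77|bb|a9|

RES = [ 0x16  0xc9  0x54  0xb9  0xd9  0x77  0xbb  0xa9 ]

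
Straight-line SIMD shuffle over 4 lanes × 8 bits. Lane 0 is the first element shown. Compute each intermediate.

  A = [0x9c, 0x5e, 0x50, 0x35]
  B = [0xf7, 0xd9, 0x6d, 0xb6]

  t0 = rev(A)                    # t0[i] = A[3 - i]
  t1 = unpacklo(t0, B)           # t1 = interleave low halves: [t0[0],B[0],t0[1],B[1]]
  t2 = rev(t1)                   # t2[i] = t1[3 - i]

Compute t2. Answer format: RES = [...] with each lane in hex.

RES = [0xd9, 0x50, 0xf7, 0x35]

t0 = [0x35, 0x50, 0x5e, 0x9c]
t1 = [0x35, 0xf7, 0x50, 0xd9]
t2 = [0xd9, 0x50, 0xf7, 0x35]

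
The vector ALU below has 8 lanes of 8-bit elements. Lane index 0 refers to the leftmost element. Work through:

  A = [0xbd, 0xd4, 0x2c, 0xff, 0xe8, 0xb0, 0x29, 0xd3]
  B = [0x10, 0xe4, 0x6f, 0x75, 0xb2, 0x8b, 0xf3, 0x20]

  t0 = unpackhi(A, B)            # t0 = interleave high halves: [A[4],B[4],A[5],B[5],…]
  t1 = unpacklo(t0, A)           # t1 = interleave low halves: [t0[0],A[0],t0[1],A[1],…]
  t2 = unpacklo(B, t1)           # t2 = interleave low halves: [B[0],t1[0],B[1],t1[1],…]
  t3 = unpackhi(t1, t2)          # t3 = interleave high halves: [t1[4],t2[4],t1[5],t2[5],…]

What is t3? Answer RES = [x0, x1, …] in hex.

RES = [0xb0, 0x6f, 0x2c, 0xb2, 0x8b, 0x75, 0xff, 0xd4]

→ t0 |e8|b2|b0|8b|29|f3|d3|20|
→ t1 |e8|bd|b2|d4|b0|2c|8b|ff|
→ t2 |10|e8|e4|bd|6f|b2|75|d4|
→ t3 |b0|6f|2c|b2|8b|75|ff|d4|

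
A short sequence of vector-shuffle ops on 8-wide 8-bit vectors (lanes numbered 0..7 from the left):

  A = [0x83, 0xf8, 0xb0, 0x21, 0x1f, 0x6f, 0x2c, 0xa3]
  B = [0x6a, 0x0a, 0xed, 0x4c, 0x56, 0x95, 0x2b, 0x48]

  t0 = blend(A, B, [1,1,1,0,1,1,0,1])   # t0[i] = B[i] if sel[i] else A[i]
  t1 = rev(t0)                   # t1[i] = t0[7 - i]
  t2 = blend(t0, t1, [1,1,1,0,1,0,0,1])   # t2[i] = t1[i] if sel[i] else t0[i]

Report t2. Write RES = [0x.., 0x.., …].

→ t0 |6a|0a|ed|21|56|95|2c|48|
→ t1 |48|2c|95|56|21|ed|0a|6a|
→ t2 |48|2c|95|21|21|95|2c|6a|

RES = [0x48, 0x2c, 0x95, 0x21, 0x21, 0x95, 0x2c, 0x6a]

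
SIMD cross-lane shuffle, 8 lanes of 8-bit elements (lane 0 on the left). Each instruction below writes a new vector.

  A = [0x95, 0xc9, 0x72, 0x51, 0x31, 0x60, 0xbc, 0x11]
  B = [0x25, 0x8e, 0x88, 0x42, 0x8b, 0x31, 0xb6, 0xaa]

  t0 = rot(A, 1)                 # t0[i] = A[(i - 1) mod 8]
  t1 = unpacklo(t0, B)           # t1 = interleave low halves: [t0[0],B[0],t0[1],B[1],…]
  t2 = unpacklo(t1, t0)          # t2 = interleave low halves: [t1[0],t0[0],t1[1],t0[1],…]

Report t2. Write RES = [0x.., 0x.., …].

RES = [0x11, 0x11, 0x25, 0x95, 0x95, 0xc9, 0x8e, 0x72]

t0 = [0x11, 0x95, 0xc9, 0x72, 0x51, 0x31, 0x60, 0xbc]
t1 = [0x11, 0x25, 0x95, 0x8e, 0xc9, 0x88, 0x72, 0x42]
t2 = [0x11, 0x11, 0x25, 0x95, 0x95, 0xc9, 0x8e, 0x72]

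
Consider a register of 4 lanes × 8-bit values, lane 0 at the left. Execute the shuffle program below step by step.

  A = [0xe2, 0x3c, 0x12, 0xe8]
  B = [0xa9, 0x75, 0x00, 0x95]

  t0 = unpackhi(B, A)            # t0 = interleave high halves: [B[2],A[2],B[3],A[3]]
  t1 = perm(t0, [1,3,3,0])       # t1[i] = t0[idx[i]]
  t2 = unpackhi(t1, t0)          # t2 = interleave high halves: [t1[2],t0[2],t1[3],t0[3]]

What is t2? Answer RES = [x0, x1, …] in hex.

RES = [ 0xe8  0x95  0x00  0xe8 ]

  t0: 00 12 95 e8
  t1: 12 e8 e8 00
  t2: e8 95 00 e8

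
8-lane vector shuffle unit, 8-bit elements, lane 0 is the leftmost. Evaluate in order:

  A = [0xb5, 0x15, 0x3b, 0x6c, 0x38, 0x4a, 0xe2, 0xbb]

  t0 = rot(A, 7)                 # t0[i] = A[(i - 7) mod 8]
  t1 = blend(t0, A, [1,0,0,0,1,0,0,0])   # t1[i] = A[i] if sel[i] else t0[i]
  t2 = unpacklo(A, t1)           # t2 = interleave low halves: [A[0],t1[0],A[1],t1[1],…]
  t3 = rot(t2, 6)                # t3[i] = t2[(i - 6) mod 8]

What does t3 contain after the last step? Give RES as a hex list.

t0 = [0x15, 0x3b, 0x6c, 0x38, 0x4a, 0xe2, 0xbb, 0xb5]
t1 = [0xb5, 0x3b, 0x6c, 0x38, 0x38, 0xe2, 0xbb, 0xb5]
t2 = [0xb5, 0xb5, 0x15, 0x3b, 0x3b, 0x6c, 0x6c, 0x38]
t3 = [0x15, 0x3b, 0x3b, 0x6c, 0x6c, 0x38, 0xb5, 0xb5]

RES = [ 0x15  0x3b  0x3b  0x6c  0x6c  0x38  0xb5  0xb5 ]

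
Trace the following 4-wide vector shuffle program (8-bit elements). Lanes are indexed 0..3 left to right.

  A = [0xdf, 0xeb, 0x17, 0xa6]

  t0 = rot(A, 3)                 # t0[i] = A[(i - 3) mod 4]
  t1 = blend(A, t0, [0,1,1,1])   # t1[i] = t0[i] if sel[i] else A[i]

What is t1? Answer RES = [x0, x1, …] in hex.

→ t0 |eb|17|a6|df|
→ t1 |df|17|a6|df|

RES = [ 0xdf  0x17  0xa6  0xdf ]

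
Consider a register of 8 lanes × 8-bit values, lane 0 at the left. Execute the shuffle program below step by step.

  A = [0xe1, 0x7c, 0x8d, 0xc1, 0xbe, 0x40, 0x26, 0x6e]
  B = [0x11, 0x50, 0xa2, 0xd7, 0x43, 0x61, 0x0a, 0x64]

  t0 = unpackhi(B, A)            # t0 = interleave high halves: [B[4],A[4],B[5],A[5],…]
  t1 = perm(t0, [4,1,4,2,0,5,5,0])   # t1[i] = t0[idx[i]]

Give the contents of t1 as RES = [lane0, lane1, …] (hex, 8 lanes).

RES = [ 0x0a  0xbe  0x0a  0x61  0x43  0x26  0x26  0x43 ]

t0 = [0x43, 0xbe, 0x61, 0x40, 0x0a, 0x26, 0x64, 0x6e]
t1 = [0x0a, 0xbe, 0x0a, 0x61, 0x43, 0x26, 0x26, 0x43]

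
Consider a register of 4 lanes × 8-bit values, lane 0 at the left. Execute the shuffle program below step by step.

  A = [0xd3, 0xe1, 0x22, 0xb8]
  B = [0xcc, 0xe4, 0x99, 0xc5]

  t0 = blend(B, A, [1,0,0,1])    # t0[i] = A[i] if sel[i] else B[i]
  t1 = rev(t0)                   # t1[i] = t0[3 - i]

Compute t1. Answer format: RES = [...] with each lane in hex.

t0 = [0xd3, 0xe4, 0x99, 0xb8]
t1 = [0xb8, 0x99, 0xe4, 0xd3]

RES = [ 0xb8  0x99  0xe4  0xd3 ]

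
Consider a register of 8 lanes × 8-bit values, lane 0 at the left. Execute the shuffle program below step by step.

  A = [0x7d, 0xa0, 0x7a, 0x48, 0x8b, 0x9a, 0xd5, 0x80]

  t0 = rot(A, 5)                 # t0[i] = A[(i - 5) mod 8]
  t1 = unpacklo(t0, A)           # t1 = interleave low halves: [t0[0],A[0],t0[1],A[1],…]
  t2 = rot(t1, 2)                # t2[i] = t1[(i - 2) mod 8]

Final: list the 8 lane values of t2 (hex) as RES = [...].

RES = [0xd5, 0x48, 0x48, 0x7d, 0x8b, 0xa0, 0x9a, 0x7a]

  t0: 48 8b 9a d5 80 7d a0 7a
  t1: 48 7d 8b a0 9a 7a d5 48
  t2: d5 48 48 7d 8b a0 9a 7a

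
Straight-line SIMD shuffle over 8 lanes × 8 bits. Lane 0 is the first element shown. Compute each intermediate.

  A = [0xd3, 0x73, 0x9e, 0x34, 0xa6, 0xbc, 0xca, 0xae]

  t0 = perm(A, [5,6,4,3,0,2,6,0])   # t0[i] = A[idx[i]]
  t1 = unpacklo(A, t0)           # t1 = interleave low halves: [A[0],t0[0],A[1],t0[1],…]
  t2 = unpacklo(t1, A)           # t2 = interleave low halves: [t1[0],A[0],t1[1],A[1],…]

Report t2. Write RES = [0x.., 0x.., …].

RES = [0xd3, 0xd3, 0xbc, 0x73, 0x73, 0x9e, 0xca, 0x34]

  t0: bc ca a6 34 d3 9e ca d3
  t1: d3 bc 73 ca 9e a6 34 34
  t2: d3 d3 bc 73 73 9e ca 34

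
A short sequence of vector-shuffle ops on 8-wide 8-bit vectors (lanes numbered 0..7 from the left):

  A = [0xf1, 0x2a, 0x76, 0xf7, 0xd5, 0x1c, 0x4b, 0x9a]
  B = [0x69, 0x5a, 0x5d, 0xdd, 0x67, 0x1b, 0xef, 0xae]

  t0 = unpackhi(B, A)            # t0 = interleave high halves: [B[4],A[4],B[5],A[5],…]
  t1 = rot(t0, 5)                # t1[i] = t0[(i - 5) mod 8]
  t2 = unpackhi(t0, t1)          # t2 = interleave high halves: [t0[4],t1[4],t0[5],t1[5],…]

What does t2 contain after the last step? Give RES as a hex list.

RES = [ 0xef  0x9a  0x4b  0x67  0xae  0xd5  0x9a  0x1b ]

→ t0 |67|d5|1b|1c|ef|4b|ae|9a|
→ t1 |1c|ef|4b|ae|9a|67|d5|1b|
→ t2 |ef|9a|4b|67|ae|d5|9a|1b|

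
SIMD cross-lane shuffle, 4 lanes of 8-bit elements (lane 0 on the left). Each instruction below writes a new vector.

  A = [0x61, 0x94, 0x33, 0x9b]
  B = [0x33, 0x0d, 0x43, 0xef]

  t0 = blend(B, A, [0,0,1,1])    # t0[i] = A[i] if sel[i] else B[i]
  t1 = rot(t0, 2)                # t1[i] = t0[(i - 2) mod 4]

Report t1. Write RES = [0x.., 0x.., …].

→ t0 |33|0d|33|9b|
→ t1 |33|9b|33|0d|

RES = [0x33, 0x9b, 0x33, 0x0d]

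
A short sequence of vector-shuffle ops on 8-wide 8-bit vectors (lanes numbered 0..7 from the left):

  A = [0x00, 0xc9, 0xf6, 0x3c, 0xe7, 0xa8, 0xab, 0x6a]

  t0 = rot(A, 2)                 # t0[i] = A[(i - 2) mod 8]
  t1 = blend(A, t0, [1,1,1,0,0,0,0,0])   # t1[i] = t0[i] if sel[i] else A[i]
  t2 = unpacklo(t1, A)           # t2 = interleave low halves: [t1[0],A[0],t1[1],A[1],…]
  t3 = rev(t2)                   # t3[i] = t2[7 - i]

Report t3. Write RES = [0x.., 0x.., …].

RES = [ 0x3c  0x3c  0xf6  0x00  0xc9  0x6a  0x00  0xab ]

  t0: ab 6a 00 c9 f6 3c e7 a8
  t1: ab 6a 00 3c e7 a8 ab 6a
  t2: ab 00 6a c9 00 f6 3c 3c
  t3: 3c 3c f6 00 c9 6a 00 ab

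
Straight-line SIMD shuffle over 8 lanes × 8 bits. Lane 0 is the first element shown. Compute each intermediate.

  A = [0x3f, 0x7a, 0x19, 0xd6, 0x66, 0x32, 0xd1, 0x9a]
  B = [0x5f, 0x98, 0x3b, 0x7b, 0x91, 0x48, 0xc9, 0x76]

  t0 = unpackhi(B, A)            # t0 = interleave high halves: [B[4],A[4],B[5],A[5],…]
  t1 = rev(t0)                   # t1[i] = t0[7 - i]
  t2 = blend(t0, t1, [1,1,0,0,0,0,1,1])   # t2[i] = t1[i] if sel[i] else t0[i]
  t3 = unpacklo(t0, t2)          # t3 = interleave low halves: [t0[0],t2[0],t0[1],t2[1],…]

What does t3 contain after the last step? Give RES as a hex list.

RES = [ 0x91  0x9a  0x66  0x76  0x48  0x48  0x32  0x32 ]

→ t0 |91|66|48|32|c9|d1|76|9a|
→ t1 |9a|76|d1|c9|32|48|66|91|
→ t2 |9a|76|48|32|c9|d1|66|91|
→ t3 |91|9a|66|76|48|48|32|32|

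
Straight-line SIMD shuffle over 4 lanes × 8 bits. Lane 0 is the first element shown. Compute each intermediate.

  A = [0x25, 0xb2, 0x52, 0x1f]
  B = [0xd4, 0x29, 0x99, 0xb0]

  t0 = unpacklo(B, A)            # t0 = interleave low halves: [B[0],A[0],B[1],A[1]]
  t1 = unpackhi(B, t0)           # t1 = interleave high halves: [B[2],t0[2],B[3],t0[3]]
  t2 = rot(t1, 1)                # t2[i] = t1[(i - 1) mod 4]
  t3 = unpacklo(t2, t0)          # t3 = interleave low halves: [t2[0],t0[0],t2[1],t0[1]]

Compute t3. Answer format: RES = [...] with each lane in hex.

→ t0 |d4|25|29|b2|
→ t1 |99|29|b0|b2|
→ t2 |b2|99|29|b0|
→ t3 |b2|d4|99|25|

RES = [ 0xb2  0xd4  0x99  0x25 ]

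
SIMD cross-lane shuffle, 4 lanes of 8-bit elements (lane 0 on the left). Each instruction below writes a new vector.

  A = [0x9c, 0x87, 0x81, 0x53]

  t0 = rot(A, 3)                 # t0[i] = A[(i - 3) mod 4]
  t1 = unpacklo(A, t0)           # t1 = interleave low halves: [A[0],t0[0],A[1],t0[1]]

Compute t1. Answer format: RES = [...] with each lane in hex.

RES = [ 0x9c  0x87  0x87  0x81 ]

t0 = [0x87, 0x81, 0x53, 0x9c]
t1 = [0x9c, 0x87, 0x87, 0x81]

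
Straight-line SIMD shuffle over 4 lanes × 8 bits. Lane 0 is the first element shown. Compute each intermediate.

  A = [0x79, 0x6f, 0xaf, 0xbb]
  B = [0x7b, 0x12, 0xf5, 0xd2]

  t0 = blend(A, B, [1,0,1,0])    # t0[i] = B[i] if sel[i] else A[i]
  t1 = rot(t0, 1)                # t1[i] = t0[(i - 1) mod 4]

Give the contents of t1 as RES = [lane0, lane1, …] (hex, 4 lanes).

RES = [0xbb, 0x7b, 0x6f, 0xf5]

  t0: 7b 6f f5 bb
  t1: bb 7b 6f f5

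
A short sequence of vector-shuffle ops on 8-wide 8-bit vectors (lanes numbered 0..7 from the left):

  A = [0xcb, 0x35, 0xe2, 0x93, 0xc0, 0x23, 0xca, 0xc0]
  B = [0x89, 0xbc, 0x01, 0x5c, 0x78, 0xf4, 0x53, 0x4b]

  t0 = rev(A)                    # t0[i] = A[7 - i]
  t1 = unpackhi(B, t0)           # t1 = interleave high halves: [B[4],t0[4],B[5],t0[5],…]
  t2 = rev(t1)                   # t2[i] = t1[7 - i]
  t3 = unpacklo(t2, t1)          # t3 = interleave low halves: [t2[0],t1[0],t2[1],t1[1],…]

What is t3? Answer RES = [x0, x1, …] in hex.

RES = [ 0xcb  0x78  0x4b  0x93  0x35  0xf4  0x53  0xe2 ]

→ t0 |c0|ca|23|c0|93|e2|35|cb|
→ t1 |78|93|f4|e2|53|35|4b|cb|
→ t2 |cb|4b|35|53|e2|f4|93|78|
→ t3 |cb|78|4b|93|35|f4|53|e2|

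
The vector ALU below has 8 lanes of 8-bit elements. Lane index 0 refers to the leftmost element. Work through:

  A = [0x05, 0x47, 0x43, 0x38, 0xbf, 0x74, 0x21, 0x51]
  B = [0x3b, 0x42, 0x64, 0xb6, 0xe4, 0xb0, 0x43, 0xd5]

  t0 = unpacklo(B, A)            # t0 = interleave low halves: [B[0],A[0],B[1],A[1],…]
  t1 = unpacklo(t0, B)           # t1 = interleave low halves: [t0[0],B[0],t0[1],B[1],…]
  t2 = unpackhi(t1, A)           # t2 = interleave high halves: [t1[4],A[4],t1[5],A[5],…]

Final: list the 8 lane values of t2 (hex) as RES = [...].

t0 = [0x3b, 0x05, 0x42, 0x47, 0x64, 0x43, 0xb6, 0x38]
t1 = [0x3b, 0x3b, 0x05, 0x42, 0x42, 0x64, 0x47, 0xb6]
t2 = [0x42, 0xbf, 0x64, 0x74, 0x47, 0x21, 0xb6, 0x51]

RES = [0x42, 0xbf, 0x64, 0x74, 0x47, 0x21, 0xb6, 0x51]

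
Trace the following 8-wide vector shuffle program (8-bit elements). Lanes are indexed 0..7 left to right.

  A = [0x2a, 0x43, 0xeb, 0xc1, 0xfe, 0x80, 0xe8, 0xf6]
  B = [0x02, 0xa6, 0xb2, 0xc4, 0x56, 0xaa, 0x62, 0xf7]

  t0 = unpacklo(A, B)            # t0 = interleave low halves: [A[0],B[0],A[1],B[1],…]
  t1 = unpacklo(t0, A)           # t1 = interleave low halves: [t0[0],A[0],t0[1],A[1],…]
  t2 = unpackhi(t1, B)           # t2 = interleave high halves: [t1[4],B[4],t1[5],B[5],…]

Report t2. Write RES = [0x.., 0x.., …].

RES = [0x43, 0x56, 0xeb, 0xaa, 0xa6, 0x62, 0xc1, 0xf7]

t0 = [0x2a, 0x02, 0x43, 0xa6, 0xeb, 0xb2, 0xc1, 0xc4]
t1 = [0x2a, 0x2a, 0x02, 0x43, 0x43, 0xeb, 0xa6, 0xc1]
t2 = [0x43, 0x56, 0xeb, 0xaa, 0xa6, 0x62, 0xc1, 0xf7]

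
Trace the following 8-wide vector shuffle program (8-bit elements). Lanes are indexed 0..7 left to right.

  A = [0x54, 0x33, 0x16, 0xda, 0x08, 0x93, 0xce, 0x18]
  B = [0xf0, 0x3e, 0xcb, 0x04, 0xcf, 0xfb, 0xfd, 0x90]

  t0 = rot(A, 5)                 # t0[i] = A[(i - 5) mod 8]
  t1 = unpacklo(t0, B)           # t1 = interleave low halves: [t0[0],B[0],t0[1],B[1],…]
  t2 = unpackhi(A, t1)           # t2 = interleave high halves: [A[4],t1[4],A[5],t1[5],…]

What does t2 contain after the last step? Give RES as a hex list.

RES = [ 0x08  0x93  0x93  0xcb  0xce  0xce  0x18  0x04 ]

  t0: da 08 93 ce 18 54 33 16
  t1: da f0 08 3e 93 cb ce 04
  t2: 08 93 93 cb ce ce 18 04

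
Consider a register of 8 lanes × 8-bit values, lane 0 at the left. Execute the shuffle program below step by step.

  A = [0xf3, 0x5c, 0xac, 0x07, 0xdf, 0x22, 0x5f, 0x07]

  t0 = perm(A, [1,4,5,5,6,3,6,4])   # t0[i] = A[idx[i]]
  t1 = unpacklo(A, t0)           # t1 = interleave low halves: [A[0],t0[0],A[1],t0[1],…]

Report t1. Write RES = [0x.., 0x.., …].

RES = [ 0xf3  0x5c  0x5c  0xdf  0xac  0x22  0x07  0x22 ]

→ t0 |5c|df|22|22|5f|07|5f|df|
→ t1 |f3|5c|5c|df|ac|22|07|22|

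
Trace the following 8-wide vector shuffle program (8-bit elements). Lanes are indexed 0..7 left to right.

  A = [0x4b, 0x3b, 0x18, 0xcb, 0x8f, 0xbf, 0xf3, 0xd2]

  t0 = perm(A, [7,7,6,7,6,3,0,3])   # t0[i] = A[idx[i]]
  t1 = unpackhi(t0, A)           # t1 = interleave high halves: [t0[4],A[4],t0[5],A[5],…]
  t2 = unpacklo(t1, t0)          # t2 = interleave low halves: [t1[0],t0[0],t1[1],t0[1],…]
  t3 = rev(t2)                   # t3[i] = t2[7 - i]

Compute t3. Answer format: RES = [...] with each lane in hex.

RES = [0xd2, 0xbf, 0xf3, 0xcb, 0xd2, 0x8f, 0xd2, 0xf3]

  t0: d2 d2 f3 d2 f3 cb 4b cb
  t1: f3 8f cb bf 4b f3 cb d2
  t2: f3 d2 8f d2 cb f3 bf d2
  t3: d2 bf f3 cb d2 8f d2 f3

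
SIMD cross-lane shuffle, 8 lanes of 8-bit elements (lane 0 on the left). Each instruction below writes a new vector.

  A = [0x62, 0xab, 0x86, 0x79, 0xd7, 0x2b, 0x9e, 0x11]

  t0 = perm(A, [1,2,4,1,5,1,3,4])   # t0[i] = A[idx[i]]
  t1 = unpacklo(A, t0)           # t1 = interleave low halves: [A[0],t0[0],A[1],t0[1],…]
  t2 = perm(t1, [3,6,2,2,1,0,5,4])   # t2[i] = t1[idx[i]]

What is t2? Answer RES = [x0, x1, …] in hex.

RES = [ 0x86  0x79  0xab  0xab  0xab  0x62  0xd7  0x86 ]

  t0: ab 86 d7 ab 2b ab 79 d7
  t1: 62 ab ab 86 86 d7 79 ab
  t2: 86 79 ab ab ab 62 d7 86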